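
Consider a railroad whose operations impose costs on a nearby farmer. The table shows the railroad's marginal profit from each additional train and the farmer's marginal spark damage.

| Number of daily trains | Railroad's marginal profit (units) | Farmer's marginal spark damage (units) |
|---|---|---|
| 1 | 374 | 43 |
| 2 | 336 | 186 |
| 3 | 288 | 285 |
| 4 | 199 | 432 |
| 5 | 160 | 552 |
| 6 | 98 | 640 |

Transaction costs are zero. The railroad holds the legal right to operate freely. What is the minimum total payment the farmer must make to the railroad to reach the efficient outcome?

Left alone the railroad would choose level 6 (marginal profit stays positive).
Efficient level: k* = 3 (marginal profit ≥ marginal spark damage through 3).
The farmer must at least cover the railroad's forgone profit from cutting 6→3: 199 + 160 + 98 = 457.

457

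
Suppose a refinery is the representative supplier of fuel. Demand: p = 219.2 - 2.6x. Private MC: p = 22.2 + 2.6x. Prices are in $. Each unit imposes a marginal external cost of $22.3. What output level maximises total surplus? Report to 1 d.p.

Social marginal cost = private MC + MEC = 44.5 + 2.6x.
Set SMC = demand: 44.5 + 2.6x = 219.2 - 2.6x → x* = 33.5962.

x* = 33.6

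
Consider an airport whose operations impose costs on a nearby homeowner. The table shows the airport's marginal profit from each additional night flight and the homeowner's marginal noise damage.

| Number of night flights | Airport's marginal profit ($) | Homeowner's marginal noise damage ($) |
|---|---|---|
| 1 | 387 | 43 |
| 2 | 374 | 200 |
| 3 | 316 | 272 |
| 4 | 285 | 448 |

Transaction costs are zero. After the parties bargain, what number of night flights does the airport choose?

Bargaining reaches the level where marginal profit last exceeds marginal noise damage.
That holds through level 3 (316 ≥ 272) but not at 4 (285 < 448).

3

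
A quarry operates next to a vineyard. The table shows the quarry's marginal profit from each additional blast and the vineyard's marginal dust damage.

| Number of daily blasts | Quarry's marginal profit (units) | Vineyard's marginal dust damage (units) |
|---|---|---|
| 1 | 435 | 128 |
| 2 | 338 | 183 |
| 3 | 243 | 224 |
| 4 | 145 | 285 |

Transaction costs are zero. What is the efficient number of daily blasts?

3

Bargaining reaches the level where marginal profit last exceeds marginal dust damage.
That holds through level 3 (243 ≥ 224) but not at 4 (145 < 285).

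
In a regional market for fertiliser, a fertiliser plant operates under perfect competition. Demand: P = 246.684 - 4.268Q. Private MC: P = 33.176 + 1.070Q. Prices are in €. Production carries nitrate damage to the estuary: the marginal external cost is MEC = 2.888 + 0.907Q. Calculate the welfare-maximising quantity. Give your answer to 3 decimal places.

Social marginal cost = private MC + MEC = 36.064 + 1.977Q.
Set SMC = demand: 36.064 + 1.977Q = 246.684 - 4.268Q → Q* = 33.7262.

Q* = 33.726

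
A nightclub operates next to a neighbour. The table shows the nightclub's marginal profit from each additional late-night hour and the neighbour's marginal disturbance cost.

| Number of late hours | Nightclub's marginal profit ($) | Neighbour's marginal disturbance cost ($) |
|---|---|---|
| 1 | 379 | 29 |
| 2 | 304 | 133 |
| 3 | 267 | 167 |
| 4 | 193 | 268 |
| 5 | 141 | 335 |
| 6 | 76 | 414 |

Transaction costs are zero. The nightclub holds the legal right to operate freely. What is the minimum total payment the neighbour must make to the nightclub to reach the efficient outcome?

Left alone the nightclub would choose level 6 (marginal profit stays positive).
Efficient level: k* = 3 (marginal profit ≥ marginal disturbance cost through 3).
The neighbour must at least cover the nightclub's forgone profit from cutting 6→3: 193 + 141 + 76 = 410.

$410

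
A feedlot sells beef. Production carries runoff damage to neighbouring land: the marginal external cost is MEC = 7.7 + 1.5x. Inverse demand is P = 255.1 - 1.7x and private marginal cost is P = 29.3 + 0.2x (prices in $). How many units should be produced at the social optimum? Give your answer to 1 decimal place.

Social marginal cost = private MC + MEC = 37.0 + 1.7x.
Set SMC = demand: 37.0 + 1.7x = 255.1 - 1.7x → x* = 64.1471.

x* = 64.1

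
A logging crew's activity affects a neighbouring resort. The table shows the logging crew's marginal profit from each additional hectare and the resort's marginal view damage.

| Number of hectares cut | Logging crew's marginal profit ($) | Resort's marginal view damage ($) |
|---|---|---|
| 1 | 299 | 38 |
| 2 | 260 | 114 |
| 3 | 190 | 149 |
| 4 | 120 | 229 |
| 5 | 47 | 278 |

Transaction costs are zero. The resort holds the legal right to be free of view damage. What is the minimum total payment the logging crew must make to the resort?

Efficient level: marginal profit ≥ marginal view damage through level 3, so k* = 3.
With the resort holding the right, the logging crew must at least compensate total damage at k*: 38 + 114 + 149 = 301.

$301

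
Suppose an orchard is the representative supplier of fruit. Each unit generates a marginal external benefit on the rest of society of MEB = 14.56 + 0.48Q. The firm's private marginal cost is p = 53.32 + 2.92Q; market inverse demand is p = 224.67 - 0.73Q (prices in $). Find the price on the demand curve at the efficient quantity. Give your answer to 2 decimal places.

Social marginal cost = private MC − MEB = 38.76 + 2.44Q.
Set SMC = demand: 38.76 + 2.44Q = 224.67 - 0.73Q → Q* = 58.6467.
Consumer price on the demand curve at Q*: 224.67 − 0.73×58.6467 = 181.8579.

P = $181.86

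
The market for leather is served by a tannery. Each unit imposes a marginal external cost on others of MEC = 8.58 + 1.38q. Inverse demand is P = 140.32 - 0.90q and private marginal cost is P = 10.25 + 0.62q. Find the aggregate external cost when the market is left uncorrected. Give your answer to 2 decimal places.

Market equilibrium (private): 10.25 + 0.62q = 140.32 - 0.90q → q_m = 85.5724.
Total external cost = ∫₀^{q_m} (8.58 + 1.38q) dq = 8.58×85.5724 + ½×1.38×85.5724² = 5786.8298.

5786.83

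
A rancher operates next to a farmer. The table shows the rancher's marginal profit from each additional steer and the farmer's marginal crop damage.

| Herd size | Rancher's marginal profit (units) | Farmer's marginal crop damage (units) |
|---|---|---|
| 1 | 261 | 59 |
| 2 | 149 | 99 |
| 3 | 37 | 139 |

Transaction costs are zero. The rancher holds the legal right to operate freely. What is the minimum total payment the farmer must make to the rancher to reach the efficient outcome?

Left alone the rancher would choose level 3 (marginal profit stays positive).
Efficient level: k* = 2 (marginal profit ≥ marginal crop damage through 2).
The farmer must at least cover the rancher's forgone profit from cutting 3→2: 37 = 37.

37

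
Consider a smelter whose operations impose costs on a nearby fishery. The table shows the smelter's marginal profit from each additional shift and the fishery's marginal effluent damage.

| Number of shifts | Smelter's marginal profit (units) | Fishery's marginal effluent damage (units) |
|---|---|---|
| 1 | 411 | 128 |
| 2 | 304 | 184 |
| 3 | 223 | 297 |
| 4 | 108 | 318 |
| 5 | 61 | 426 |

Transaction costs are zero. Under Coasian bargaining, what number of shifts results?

2

Bargaining reaches the level where marginal profit last exceeds marginal effluent damage.
That holds through level 2 (304 ≥ 184) but not at 3 (223 < 297).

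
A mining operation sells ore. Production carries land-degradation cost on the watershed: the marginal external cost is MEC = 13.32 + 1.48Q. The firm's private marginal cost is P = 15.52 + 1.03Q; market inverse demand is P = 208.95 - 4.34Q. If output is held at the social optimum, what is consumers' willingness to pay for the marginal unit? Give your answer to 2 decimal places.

P = 94.84

Social marginal cost = private MC + MEC = 28.84 + 2.51Q.
Set SMC = demand: 28.84 + 2.51Q = 208.95 - 4.34Q → Q* = 26.2934.
Consumer price on the demand curve at Q*: 208.95 − 4.34×26.2934 = 94.8366.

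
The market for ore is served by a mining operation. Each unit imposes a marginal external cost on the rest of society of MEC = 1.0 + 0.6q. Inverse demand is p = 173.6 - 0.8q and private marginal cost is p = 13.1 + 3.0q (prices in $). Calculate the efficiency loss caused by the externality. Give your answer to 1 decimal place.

Market equilibrium (private): 13.1 + 3.0q = 173.6 - 0.8q → q_m = 42.2368.
Social marginal cost = private MC + MEC = 14.1 + 3.6q.
Set SMC = demand: 14.1 + 3.6q = 173.6 - 0.8q → q* = 36.2500.
The welfare-loss triangle has base |q_m − q*| and height MEC(q_m) (the vertical gap between SMC and demand is zero at q* and MEC at q_m).
DWL = ½ × 5.9868 × 26.3421 = 78.8524.

DWL = $78.9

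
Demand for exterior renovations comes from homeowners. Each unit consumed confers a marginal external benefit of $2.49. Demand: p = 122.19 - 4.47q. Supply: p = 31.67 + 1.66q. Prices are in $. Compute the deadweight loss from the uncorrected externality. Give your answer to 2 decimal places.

Market equilibrium (private): 31.67 + 1.66q = 122.19 - 4.47q → q_m = 14.7667.
Social marginal benefit = demand + MEB = 124.68 - 4.47q.
Set SMB = MC: 124.68 - 4.47q = 31.67 + 1.66q → q* = 15.1729.
Between q* and q_m the wedge SMB − MC runs linearly from 0 to MEB(q_m), so the loss is a triangle.
DWL = ½ × 0.4062 × 2.4900 = 0.5057.

DWL = $0.51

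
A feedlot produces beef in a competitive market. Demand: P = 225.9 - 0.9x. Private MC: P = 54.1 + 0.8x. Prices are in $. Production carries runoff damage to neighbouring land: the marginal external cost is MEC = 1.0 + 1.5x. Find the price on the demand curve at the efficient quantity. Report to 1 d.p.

Social marginal cost = private MC + MEC = 55.1 + 2.3x.
Set SMC = demand: 55.1 + 2.3x = 225.9 - 0.9x → x* = 53.3750.
Consumer price on the demand curve at x*: 225.9 − 0.9×53.3750 = 177.8625.

P = $177.9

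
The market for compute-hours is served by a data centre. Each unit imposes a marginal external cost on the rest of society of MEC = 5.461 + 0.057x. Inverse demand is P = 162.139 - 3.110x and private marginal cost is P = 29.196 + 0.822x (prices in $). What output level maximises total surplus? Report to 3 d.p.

x* = 31.958

Social marginal cost = private MC + MEC = 34.657 + 0.879x.
Set SMC = demand: 34.657 + 0.879x = 162.139 - 3.110x → x* = 31.9584.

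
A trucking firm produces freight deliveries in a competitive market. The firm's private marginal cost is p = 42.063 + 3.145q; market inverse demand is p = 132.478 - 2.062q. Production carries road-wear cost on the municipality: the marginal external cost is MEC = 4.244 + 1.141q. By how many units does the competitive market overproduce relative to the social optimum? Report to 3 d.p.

3.790 units

Market equilibrium (private): 42.063 + 3.145q = 132.478 - 2.062q → q_m = 17.3641.
Social marginal cost = private MC + MEC = 46.307 + 4.286q.
Set SMC = demand: 46.307 + 4.286q = 132.478 - 2.062q → q* = 13.5745.
Gap = |17.3641 − 13.5745| = 3.7896.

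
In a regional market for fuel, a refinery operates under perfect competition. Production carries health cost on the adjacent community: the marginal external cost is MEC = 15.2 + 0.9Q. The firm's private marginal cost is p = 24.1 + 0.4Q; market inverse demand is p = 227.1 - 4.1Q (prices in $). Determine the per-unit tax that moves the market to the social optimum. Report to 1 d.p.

Social marginal cost = private MC + MEC = 39.3 + 1.3Q.
Set SMC = demand: 39.3 + 1.3Q = 227.1 - 4.1Q → Q* = 34.7778.
The Pigouvian tax equals MEC at Q*: 15.2 + 0.9×34.7778 = 46.5000.

tax = $46.5 per unit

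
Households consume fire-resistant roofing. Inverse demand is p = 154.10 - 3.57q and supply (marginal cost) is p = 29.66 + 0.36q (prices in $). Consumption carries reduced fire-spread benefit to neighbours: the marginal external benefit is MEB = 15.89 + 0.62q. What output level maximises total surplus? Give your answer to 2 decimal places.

Social marginal benefit = demand + MEB = 169.99 - 2.95q.
Set SMB = MC: 169.99 - 2.95q = 29.66 + 0.36q → q* = 42.3958.

q* = 42.40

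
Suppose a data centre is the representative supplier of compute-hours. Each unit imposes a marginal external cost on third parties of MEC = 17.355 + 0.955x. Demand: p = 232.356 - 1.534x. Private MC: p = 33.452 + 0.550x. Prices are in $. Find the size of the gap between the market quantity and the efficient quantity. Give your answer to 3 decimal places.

35.704 units

Market equilibrium (private): 33.452 + 0.550x = 232.356 - 1.534x → x_m = 95.4434.
Social marginal cost = private MC + MEC = 50.807 + 1.505x.
Set SMC = demand: 50.807 + 1.505x = 232.356 - 1.534x → x* = 59.7397.
Gap = |95.4434 − 59.7397| = 35.7037.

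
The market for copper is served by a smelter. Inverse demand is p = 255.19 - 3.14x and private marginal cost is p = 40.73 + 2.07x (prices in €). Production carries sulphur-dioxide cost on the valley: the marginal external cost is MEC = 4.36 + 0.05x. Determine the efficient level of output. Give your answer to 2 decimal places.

Social marginal cost = private MC + MEC = 45.09 + 2.12x.
Set SMC = demand: 45.09 + 2.12x = 255.19 - 3.14x → x* = 39.9430.

x* = 39.94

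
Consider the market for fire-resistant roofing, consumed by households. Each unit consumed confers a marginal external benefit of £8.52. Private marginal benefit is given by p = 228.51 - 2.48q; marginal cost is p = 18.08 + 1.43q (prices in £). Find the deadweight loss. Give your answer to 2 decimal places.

Market equilibrium (private): 18.08 + 1.43q = 228.51 - 2.48q → q_m = 53.8184.
Social marginal benefit = demand + MEB = 237.03 - 2.48q.
Set SMB = MC: 237.03 - 2.48q = 18.08 + 1.43q → q* = 55.9974.
The loss is the area between SMB and MC from q* to q_m; with linear curves that's a triangle of height MEB(q_m).
DWL = ½ × 2.1790 × 8.5200 = 9.2825.

DWL = £9.28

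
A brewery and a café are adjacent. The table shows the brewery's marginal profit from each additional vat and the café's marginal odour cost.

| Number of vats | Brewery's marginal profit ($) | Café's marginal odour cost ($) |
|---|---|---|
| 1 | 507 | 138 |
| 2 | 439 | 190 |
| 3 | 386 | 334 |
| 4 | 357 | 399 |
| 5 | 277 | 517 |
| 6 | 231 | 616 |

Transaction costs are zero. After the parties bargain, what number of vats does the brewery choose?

Bargaining reaches the level where marginal profit last exceeds marginal odour cost.
That holds through level 3 (386 ≥ 334) but not at 4 (357 < 399).

3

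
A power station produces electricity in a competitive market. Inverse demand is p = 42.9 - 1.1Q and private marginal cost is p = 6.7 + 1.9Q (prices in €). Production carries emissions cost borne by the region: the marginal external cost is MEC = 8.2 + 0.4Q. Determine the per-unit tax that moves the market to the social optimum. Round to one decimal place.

Social marginal cost = private MC + MEC = 14.9 + 2.3Q.
Set SMC = demand: 14.9 + 2.3Q = 42.9 - 1.1Q → Q* = 8.2353.
The Pigouvian tax equals MEC at Q*: 8.2 + 0.4×8.2353 = 11.4941.

tax = €11.5 per unit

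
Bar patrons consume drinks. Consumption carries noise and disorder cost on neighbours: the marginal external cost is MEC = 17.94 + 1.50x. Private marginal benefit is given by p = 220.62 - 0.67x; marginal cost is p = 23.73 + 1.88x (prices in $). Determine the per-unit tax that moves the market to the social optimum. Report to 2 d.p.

tax = $84.22 per unit

Social marginal benefit = demand − MEC = 202.68 - 2.17x.
Set SMB = MC: 202.68 - 2.17x = 23.73 + 1.88x → x* = 44.1852.
The Pigouvian tax equals MEC at x*: 17.94 + 1.50×44.1852 = 84.2178.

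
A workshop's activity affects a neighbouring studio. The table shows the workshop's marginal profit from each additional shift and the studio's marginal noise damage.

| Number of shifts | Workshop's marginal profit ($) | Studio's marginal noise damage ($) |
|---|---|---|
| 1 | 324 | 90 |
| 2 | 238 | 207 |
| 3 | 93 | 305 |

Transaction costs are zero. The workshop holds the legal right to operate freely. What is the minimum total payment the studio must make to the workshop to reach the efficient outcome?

Left alone the workshop would choose level 3 (marginal profit stays positive).
Efficient level: k* = 2 (marginal profit ≥ marginal noise damage through 2).
The studio must at least cover the workshop's forgone profit from cutting 3→2: 93 = 93.

$93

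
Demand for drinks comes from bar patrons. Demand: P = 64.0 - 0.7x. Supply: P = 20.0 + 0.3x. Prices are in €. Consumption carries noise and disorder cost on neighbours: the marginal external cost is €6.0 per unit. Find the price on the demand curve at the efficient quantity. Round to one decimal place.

Social marginal benefit = demand − MEC = 58.0 - 0.7x.
Set SMB = MC: 58.0 - 0.7x = 20.0 + 0.3x → x* = 38.0000.
Consumer price on the demand curve at x*: 64.0 − 0.7×38.0000 = 37.4000.

P = €37.4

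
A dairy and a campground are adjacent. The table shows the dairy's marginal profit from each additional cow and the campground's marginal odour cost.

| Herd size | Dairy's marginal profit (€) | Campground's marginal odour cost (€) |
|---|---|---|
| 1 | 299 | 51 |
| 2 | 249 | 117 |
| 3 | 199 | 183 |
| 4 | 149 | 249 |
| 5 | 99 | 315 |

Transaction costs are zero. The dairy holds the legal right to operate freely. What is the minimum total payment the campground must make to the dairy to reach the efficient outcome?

€248

Left alone the dairy would choose level 5 (marginal profit stays positive).
Efficient level: k* = 3 (marginal profit ≥ marginal odour cost through 3).
The campground must at least cover the dairy's forgone profit from cutting 5→3: 149 + 99 = 248.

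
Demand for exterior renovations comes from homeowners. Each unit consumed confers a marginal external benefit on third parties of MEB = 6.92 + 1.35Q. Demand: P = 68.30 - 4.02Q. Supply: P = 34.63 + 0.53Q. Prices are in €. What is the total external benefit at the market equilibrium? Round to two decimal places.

€88.17

Market equilibrium (private): 34.63 + 0.53Q = 68.30 - 4.02Q → Q_m = 7.4000.
Total external benefit = ∫₀^{Q_m} (6.92 + 1.35Q) dQ = 6.92×7.4000 + ½×1.35×7.4000² = 88.1710.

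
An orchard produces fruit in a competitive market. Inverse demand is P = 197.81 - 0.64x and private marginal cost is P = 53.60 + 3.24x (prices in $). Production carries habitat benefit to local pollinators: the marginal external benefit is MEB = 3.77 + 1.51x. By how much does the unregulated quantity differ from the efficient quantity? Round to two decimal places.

Market equilibrium (private): 53.60 + 3.24x = 197.81 - 0.64x → x_m = 37.1675.
Social marginal cost = private MC − MEB = 49.83 + 1.73x.
Set SMC = demand: 49.83 + 1.73x = 197.81 - 0.64x → x* = 62.4388.
Gap = |37.1675 − 62.4388| = 25.2713.

25.27 units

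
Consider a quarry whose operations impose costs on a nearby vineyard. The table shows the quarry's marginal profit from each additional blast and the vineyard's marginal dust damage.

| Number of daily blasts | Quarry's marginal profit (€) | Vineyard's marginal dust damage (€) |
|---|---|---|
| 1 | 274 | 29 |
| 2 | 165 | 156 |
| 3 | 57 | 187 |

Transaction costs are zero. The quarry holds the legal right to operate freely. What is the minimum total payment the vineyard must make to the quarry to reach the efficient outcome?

Left alone the quarry would choose level 3 (marginal profit stays positive).
Efficient level: k* = 2 (marginal profit ≥ marginal dust damage through 2).
The vineyard must at least cover the quarry's forgone profit from cutting 3→2: 57 = 57.

€57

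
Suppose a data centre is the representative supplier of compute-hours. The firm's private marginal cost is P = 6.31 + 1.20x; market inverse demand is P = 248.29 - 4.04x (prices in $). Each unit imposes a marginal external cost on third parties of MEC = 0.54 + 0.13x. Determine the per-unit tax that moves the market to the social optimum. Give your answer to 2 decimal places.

tax = $6.38 per unit

Social marginal cost = private MC + MEC = 6.85 + 1.33x.
Set SMC = demand: 6.85 + 1.33x = 248.29 - 4.04x → x* = 44.9609.
The Pigouvian tax equals MEC at x*: 0.54 + 0.13×44.9609 = 6.3849.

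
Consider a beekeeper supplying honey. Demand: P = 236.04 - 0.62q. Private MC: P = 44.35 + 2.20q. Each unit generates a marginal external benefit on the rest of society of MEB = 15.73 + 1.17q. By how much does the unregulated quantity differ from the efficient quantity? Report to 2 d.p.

57.73 units

Market equilibrium (private): 44.35 + 2.20q = 236.04 - 0.62q → q_m = 67.9752.
Social marginal cost = private MC − MEB = 28.62 + 1.03q.
Set SMC = demand: 28.62 + 1.03q = 236.04 - 0.62q → q* = 125.7091.
Gap = |67.9752 − 125.7091| = 57.7339.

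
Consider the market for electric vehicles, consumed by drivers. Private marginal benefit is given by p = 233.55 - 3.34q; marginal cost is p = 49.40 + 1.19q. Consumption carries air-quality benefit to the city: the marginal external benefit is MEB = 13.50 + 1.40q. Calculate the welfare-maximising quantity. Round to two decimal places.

q* = 63.15

Social marginal benefit = demand + MEB = 247.05 - 1.94q.
Set SMB = MC: 247.05 - 1.94q = 49.40 + 1.19q → q* = 63.1470.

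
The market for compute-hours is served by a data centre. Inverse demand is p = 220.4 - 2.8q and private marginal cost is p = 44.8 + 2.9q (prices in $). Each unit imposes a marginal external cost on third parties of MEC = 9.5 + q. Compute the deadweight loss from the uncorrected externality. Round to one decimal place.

DWL = $121.2

Market equilibrium (private): 44.8 + 2.9q = 220.4 - 2.8q → q_m = 30.8070.
Social marginal cost = private MC + MEC = 54.3 + 3.9q.
Set SMC = demand: 54.3 + 3.9q = 220.4 - 2.8q → q* = 24.7910.
The welfare-loss triangle has base |q_m − q*| and height MEC(q_m) (the vertical gap between SMC and demand is zero at q* and MEC at q_m).
DWL = ½ × 6.0160 × 40.3070 = 121.2435.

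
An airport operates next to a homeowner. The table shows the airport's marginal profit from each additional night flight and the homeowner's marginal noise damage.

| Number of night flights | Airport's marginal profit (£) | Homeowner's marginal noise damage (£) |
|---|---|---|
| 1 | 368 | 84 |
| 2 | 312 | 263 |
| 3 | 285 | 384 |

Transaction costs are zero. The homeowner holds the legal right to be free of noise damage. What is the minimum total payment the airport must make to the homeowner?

Efficient level: marginal profit ≥ marginal noise damage through level 2, so k* = 2.
With the homeowner holding the right, the airport must at least compensate total damage at k*: 84 + 263 = 347.

£347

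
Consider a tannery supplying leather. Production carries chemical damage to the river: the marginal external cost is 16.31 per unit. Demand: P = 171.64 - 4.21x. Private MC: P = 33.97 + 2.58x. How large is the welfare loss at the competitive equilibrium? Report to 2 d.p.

Market equilibrium (private): 33.97 + 2.58x = 171.64 - 4.21x → x_m = 20.2754.
Social marginal cost = private MC + MEC = 50.28 + 2.58x.
Set SMC = demand: 50.28 + 2.58x = 171.64 - 4.21x → x* = 17.8733.
The welfare-loss triangle has base |x_m − x*| and height MEC(x_m) (the vertical gap between SMC and demand is zero at x* and MEC at x_m).
DWL = ½ × 2.4021 × 16.3100 = 19.5891.

DWL = 19.59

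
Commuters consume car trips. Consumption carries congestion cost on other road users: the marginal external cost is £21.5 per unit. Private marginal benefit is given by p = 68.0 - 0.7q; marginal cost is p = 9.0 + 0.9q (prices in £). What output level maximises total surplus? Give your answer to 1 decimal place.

q* = 23.4

Social marginal benefit = demand − MEC = 46.5 - 0.7q.
Set SMB = MC: 46.5 - 0.7q = 9.0 + 0.9q → q* = 23.4375.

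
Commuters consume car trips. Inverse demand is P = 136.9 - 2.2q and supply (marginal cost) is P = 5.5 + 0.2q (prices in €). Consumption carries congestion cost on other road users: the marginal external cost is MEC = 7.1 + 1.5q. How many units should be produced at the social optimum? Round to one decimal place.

Social marginal benefit = demand − MEC = 129.8 - 3.7q.
Set SMB = MC: 129.8 - 3.7q = 5.5 + 0.2q → q* = 31.8718.

q* = 31.9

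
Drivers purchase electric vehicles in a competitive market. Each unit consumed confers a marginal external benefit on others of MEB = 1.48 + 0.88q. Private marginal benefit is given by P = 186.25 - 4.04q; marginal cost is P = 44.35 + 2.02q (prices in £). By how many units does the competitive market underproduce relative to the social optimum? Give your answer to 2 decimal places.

Market equilibrium (private): 44.35 + 2.02q = 186.25 - 4.04q → q_m = 23.4158.
Social marginal benefit = demand + MEB = 187.73 - 3.16q.
Set SMB = MC: 187.73 - 3.16q = 44.35 + 2.02q → q* = 27.6795.
Gap = |23.4158 − 27.6795| = 4.2637.

4.26 units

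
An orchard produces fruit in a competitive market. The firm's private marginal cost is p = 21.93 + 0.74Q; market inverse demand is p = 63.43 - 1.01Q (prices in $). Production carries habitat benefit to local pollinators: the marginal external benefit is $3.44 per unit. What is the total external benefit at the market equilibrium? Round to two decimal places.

Market equilibrium (private): 21.93 + 0.74Q = 63.43 - 1.01Q → Q_m = 23.7143.
Total external benefit = MEB × Q_m = 3.44 × 23.7143 = 81.5772.

$81.58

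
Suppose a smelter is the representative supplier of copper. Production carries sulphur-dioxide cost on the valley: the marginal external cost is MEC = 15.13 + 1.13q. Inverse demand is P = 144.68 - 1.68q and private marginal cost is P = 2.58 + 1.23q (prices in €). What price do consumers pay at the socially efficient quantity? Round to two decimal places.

Social marginal cost = private MC + MEC = 17.71 + 2.36q.
Set SMC = demand: 17.71 + 2.36q = 144.68 - 1.68q → q* = 31.4282.
Consumer price on the demand curve at q*: 144.68 − 1.68×31.4282 = 91.8806.

P = €91.88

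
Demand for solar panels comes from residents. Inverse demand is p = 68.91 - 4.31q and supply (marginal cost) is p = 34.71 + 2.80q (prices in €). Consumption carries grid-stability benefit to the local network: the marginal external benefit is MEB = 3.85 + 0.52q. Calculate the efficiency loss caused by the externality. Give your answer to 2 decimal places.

Market equilibrium (private): 34.71 + 2.80q = 68.91 - 4.31q → q_m = 4.8101.
Social marginal benefit = demand + MEB = 72.76 - 3.79q.
Set SMB = MC: 72.76 - 3.79q = 34.71 + 2.80q → q* = 5.7739.
Between q* and q_m the wedge SMB − MC runs linearly from 0 to MEB(q_m), so the loss is a triangle.
DWL = ½ × 0.9638 × 6.3513 = 3.0607.

DWL = €3.06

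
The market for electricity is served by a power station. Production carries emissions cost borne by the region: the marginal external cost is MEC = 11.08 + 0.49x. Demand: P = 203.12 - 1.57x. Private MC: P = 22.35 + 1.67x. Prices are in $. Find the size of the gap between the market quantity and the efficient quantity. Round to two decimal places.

10.30 units

Market equilibrium (private): 22.35 + 1.67x = 203.12 - 1.57x → x_m = 55.7932.
Social marginal cost = private MC + MEC = 33.43 + 2.16x.
Set SMC = demand: 33.43 + 2.16x = 203.12 - 1.57x → x* = 45.4933.
Gap = |55.7932 − 45.4933| = 10.2999.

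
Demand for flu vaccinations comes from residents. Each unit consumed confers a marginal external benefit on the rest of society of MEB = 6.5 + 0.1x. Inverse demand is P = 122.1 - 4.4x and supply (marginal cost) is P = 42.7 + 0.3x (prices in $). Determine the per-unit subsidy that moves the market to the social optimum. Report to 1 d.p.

Social marginal benefit = demand + MEB = 128.6 - 4.3x.
Set SMB = MC: 128.6 - 4.3x = 42.7 + 0.3x → x* = 18.6739.
The Pigouvian subsidy equals MEB at x*: 6.5 + 0.1×18.6739 = 8.3674.

subsidy = $8.4 per unit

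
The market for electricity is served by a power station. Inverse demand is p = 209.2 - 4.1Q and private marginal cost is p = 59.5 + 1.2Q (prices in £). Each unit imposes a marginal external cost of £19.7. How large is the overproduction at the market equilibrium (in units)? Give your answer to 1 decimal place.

3.7 units

Market equilibrium (private): 59.5 + 1.2Q = 209.2 - 4.1Q → Q_m = 28.2453.
Social marginal cost = private MC + MEC = 79.2 + 1.2Q.
Set SMC = demand: 79.2 + 1.2Q = 209.2 - 4.1Q → Q* = 24.5283.
Gap = |28.2453 − 24.5283| = 3.7170.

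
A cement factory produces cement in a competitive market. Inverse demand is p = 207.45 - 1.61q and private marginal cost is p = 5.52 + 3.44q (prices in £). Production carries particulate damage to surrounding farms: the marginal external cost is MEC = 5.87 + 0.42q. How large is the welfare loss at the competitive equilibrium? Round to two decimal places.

Market equilibrium (private): 5.52 + 3.44q = 207.45 - 1.61q → q_m = 39.9861.
Social marginal cost = private MC + MEC = 11.39 + 3.86q.
Set SMC = demand: 11.39 + 3.86q = 207.45 - 1.61q → q* = 35.8428.
Height of the DWL triangle at q_m is SMC(q_m) − demand(q_m) = MEC(q_m) = 22.6642.
DWL = ½ × 4.1433 × 22.6642 = 46.9523.

DWL = £46.95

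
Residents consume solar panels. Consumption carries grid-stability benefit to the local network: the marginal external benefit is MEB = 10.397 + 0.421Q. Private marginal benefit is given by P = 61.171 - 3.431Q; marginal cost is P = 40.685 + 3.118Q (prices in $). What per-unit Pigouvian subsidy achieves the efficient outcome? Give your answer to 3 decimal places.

Social marginal benefit = demand + MEB = 71.568 - 3.010Q.
Set SMB = MC: 71.568 - 3.010Q = 40.685 + 3.118Q → Q* = 5.0397.
The Pigouvian subsidy equals MEB at Q*: 10.397 + 0.421×5.0397 = 12.5187.

subsidy = $12.519 per unit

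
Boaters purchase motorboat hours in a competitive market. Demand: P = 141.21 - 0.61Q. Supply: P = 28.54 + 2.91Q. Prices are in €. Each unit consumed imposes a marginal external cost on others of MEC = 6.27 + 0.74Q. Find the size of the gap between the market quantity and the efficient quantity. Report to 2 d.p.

7.03 units

Market equilibrium (private): 28.54 + 2.91Q = 141.21 - 0.61Q → Q_m = 32.0085.
Social marginal benefit = demand − MEC = 134.94 - 1.35Q.
Set SMB = MC: 134.94 - 1.35Q = 28.54 + 2.91Q → Q* = 24.9765.
Gap = |32.0085 − 24.9765| = 7.0320.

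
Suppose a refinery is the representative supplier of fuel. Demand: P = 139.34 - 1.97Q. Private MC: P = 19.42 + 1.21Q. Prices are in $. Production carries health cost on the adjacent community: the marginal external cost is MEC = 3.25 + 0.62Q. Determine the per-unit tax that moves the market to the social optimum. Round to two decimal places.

Social marginal cost = private MC + MEC = 22.67 + 1.83Q.
Set SMC = demand: 22.67 + 1.83Q = 139.34 - 1.97Q → Q* = 30.7026.
The Pigouvian tax equals MEC at Q*: 3.25 + 0.62×30.7026 = 22.2856.

tax = $22.29 per unit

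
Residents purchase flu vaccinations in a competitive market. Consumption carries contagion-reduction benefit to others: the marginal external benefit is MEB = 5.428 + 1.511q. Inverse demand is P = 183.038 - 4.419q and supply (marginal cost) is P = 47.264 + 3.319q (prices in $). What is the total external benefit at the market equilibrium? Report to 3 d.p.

$327.842

Market equilibrium (private): 47.264 + 3.319q = 183.038 - 4.419q → q_m = 17.5464.
Total external benefit = ∫₀^{q_m} (5.428 + 1.511q) dq = 5.428×17.5464 + ½×1.511×17.5464² = 327.8423.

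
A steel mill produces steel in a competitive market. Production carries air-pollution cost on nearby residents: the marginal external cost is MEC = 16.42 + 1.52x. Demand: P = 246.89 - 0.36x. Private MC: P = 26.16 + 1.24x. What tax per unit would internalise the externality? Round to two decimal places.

Social marginal cost = private MC + MEC = 42.58 + 2.76x.
Set SMC = demand: 42.58 + 2.76x = 246.89 - 0.36x → x* = 65.4840.
The Pigouvian tax equals MEC at x*: 16.42 + 1.52×65.4840 = 115.9557.

tax = 115.96 per unit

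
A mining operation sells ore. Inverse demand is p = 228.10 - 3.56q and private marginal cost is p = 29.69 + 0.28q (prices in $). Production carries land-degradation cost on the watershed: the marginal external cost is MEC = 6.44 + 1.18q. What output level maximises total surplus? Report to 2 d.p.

Social marginal cost = private MC + MEC = 36.13 + 1.46q.
Set SMC = demand: 36.13 + 1.46q = 228.10 - 3.56q → q* = 38.2410.

q* = 38.24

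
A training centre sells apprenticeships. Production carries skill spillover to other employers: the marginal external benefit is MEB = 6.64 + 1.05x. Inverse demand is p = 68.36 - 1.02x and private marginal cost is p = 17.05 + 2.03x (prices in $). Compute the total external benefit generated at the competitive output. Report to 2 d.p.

$260.29

Market equilibrium (private): 17.05 + 2.03x = 68.36 - 1.02x → x_m = 16.8230.
Total external benefit = ∫₀^{x_m} (6.64 + 1.05x) dx = 6.64×16.8230 + ½×1.05×16.8230² = 260.2867.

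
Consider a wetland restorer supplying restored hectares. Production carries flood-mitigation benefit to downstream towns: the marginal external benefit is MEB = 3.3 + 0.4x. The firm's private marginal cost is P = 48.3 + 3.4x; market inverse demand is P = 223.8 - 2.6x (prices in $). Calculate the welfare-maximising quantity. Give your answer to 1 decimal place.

Social marginal cost = private MC − MEB = 45.0 + 3.0x.
Set SMC = demand: 45.0 + 3.0x = 223.8 - 2.6x → x* = 31.9286.

x* = 31.9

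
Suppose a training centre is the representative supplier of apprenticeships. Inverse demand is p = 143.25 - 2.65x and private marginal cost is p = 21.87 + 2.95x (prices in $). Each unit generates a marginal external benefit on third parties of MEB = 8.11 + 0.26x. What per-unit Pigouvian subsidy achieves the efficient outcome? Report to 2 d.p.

subsidy = $14.41 per unit

Social marginal cost = private MC − MEB = 13.76 + 2.69x.
Set SMC = demand: 13.76 + 2.69x = 143.25 - 2.65x → x* = 24.2491.
The Pigouvian subsidy equals MEB at x*: 8.11 + 0.26×24.2491 = 14.4148.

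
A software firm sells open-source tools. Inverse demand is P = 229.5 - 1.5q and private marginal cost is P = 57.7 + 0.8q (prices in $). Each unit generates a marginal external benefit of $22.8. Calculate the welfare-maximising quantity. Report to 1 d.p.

q* = 84.6

Social marginal cost = private MC − MEB = 34.9 + 0.8q.
Set SMC = demand: 34.9 + 0.8q = 229.5 - 1.5q → q* = 84.6087.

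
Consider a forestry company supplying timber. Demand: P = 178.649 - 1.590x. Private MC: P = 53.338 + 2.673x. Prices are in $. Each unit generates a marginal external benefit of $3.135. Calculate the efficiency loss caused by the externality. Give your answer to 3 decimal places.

Market equilibrium (private): 53.338 + 2.673x = 178.649 - 1.590x → x_m = 29.3950.
Social marginal cost = private MC − MEB = 50.203 + 2.673x.
Set SMC = demand: 50.203 + 2.673x = 178.649 - 1.590x → x* = 30.1304.
The loss is the area between SMC and demand from x* to x_m; with linear curves that's a triangle of height MEB(x_m).
DWL = ½ × 0.7354 × 3.1350 = 1.1527.

DWL = $1.153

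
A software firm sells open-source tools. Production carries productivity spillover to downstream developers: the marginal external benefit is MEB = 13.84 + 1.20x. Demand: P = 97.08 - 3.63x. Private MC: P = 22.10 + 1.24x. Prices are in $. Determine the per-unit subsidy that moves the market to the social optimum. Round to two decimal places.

Social marginal cost = private MC − MEB = 8.26 + 0.04x.
Set SMC = demand: 8.26 + 0.04x = 97.08 - 3.63x → x* = 24.2016.
The Pigouvian subsidy equals MEB at x*: 13.84 + 1.20×24.2016 = 42.8819.

subsidy = $42.88 per unit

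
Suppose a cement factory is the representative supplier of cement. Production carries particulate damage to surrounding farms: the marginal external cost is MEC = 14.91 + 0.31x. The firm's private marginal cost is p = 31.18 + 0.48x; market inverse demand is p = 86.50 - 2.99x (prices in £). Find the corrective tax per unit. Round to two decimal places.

tax = £18.22 per unit

Social marginal cost = private MC + MEC = 46.09 + 0.79x.
Set SMC = demand: 46.09 + 0.79x = 86.50 - 2.99x → x* = 10.6905.
The Pigouvian tax equals MEC at x*: 14.91 + 0.31×10.6905 = 18.2241.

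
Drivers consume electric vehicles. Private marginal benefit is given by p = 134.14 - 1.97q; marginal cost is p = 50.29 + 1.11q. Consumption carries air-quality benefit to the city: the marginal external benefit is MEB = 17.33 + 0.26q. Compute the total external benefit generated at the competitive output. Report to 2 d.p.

568.14

Market equilibrium (private): 50.29 + 1.11q = 134.14 - 1.97q → q_m = 27.2240.
Total external benefit = ∫₀^{q_m} (17.33 + 0.26q) dq = 17.33×27.2240 + ½×0.26×27.2240² = 568.1409.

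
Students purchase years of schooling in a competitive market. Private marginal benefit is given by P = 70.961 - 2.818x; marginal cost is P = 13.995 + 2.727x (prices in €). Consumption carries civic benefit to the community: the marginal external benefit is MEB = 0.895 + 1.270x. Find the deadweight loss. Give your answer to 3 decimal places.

Market equilibrium (private): 13.995 + 2.727x = 70.961 - 2.818x → x_m = 10.2734.
Social marginal benefit = demand + MEB = 71.856 - 1.548x.
Set SMB = MC: 71.856 - 1.548x = 13.995 + 2.727x → x* = 13.5347.
Between x* and x_m the wedge SMB − MC runs linearly from 0 to MEB(x_m), so the loss is a triangle.
DWL = ½ × 3.2613 × 13.9422 = 22.7348.

DWL = €22.735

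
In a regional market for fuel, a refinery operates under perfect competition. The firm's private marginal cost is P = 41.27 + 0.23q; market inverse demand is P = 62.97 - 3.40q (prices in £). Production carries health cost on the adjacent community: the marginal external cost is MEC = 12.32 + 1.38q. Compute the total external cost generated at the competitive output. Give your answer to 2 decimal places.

Market equilibrium (private): 41.27 + 0.23q = 62.97 - 3.40q → q_m = 5.9780.
Total external cost = ∫₀^{q_m} (12.32 + 1.38q) dq = 12.32×5.9780 + ½×1.38×5.9780² = 98.3071.

£98.31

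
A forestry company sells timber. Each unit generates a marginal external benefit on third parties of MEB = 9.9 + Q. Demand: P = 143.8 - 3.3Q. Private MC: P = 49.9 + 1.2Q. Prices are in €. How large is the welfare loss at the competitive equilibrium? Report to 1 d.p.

DWL = €135.2

Market equilibrium (private): 49.9 + 1.2Q = 143.8 - 3.3Q → Q_m = 20.8667.
Social marginal cost = private MC − MEB = 40.0 + 0.2Q.
Set SMC = demand: 40.0 + 0.2Q = 143.8 - 3.3Q → Q* = 29.6571.
Height of the DWL triangle at Q_m is demand(Q_m) − SMC(Q_m) = MEB(Q_m) = 30.7667.
DWL = ½ × 8.7904 × 30.7667 = 135.2258.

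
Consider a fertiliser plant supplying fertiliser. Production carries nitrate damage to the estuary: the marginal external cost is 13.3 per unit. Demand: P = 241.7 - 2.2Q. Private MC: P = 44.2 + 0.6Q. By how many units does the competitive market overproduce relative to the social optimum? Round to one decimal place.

Market equilibrium (private): 44.2 + 0.6Q = 241.7 - 2.2Q → Q_m = 70.5357.
Social marginal cost = private MC + MEC = 57.5 + 0.6Q.
Set SMC = demand: 57.5 + 0.6Q = 241.7 - 2.2Q → Q* = 65.7857.
Gap = |70.5357 − 65.7857| = 4.7500.

4.8 units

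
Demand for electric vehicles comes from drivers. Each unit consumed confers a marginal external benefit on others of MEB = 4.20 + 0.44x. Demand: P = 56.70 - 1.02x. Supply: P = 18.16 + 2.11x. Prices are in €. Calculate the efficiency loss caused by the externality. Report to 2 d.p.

DWL = €17.19

Market equilibrium (private): 18.16 + 2.11x = 56.70 - 1.02x → x_m = 12.3131.
Social marginal benefit = demand + MEB = 60.90 - 0.58x.
Set SMB = MC: 60.90 - 0.58x = 18.16 + 2.11x → x* = 15.8885.
Height of the DWL triangle at x_m is SMB(x_m) − MC(x_m) = MEB(x_m) = 9.6178.
DWL = ½ × 3.5754 × 9.6178 = 17.1937.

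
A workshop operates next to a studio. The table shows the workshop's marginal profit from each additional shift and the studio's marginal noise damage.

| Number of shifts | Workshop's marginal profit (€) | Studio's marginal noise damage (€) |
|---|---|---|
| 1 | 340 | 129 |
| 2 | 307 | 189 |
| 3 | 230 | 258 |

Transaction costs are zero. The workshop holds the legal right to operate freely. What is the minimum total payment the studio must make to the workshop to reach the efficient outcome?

€230

Left alone the workshop would choose level 3 (marginal profit stays positive).
Efficient level: k* = 2 (marginal profit ≥ marginal noise damage through 2).
The studio must at least cover the workshop's forgone profit from cutting 3→2: 230 = 230.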